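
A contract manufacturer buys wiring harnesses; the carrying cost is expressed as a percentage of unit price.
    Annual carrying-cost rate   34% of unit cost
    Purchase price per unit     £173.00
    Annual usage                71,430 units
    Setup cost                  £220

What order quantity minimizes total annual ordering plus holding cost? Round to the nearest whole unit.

H = i·C = 0.34 × £173 = £58.8200 per unit-year
Q* = √(2·D·S / H) = √(2·71,430·220 / 58.82) = √534,328.5 ≈ 730.98

731 units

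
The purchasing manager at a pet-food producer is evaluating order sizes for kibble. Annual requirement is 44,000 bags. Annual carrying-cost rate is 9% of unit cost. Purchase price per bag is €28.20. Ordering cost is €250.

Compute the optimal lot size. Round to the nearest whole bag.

2,944 bags

Carrying cost H = €28.2 × 9% = €2.5380/bag/yr
EOQ = √(2DS/H) = √(2 × 44,000 × 250 / 2.538)
    = √(8,668,242.71) ≈ 2,944.19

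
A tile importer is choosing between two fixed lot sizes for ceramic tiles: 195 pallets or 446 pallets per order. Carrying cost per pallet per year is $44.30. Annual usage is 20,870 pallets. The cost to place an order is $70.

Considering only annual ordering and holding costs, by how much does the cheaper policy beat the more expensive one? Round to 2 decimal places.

$1,343.42

For each Q, cost = (D/Q)·S + (Q/2)·H.
TC(195) = (20,870/195)×70 + (195/2)×44.3 = $11,811.04
TC(446) = (20,870/446)×70 + (446/2)×44.3 = $13,154.46
Cheaper: Q = 195.  Difference = $1,343.42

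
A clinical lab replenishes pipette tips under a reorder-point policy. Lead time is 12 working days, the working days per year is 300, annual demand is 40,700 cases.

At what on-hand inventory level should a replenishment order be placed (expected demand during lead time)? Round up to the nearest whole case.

1,628 cases

Daily demand d = 40,700 / 300 = 135.667 cases/day
Demand during lead time = 135.667 × 12 = 1,628.00
Reorder point = 1,628.00 → round up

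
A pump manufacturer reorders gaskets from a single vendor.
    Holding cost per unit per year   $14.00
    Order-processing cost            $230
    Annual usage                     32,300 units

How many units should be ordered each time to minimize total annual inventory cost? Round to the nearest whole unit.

1,030 units

Optimal lot size Q* = (2 × 32,300 × $230 / $14)^½ ≈ 1,030.19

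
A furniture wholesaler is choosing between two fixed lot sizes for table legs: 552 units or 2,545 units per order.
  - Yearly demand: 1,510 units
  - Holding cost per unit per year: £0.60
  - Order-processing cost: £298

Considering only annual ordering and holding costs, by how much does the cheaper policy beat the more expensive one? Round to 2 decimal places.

£40.47

Annual cost at Q: ordering D·S/Q plus holding Q·H/2.
TC(552) = (1,510/552)×298 + (552/2)×0.6 = £980.78
TC(2,545) = (1,510/2,545)×298 + (2,545/2)×0.6 = £940.31
|ΔTC| = |£980.78 − £940.31| = £40.47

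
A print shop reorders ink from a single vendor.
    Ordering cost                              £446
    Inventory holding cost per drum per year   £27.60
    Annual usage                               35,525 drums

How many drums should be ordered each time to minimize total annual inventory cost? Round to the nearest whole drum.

EOQ = √(2DS/H) = √(2 × 35,525 × 446 / 27.6)
    = √(1,148,126.81) ≈ 1,071.51

1,072 drums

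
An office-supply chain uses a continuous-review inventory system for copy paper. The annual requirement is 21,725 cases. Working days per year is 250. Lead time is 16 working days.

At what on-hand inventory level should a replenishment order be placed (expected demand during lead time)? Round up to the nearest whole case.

1,391 cases

Daily demand d = 21,725 / 250 = 86.900 cases/day
Demand during lead time = 86.900 × 16 = 1,390.40
Reorder point = 1,390.40 → round up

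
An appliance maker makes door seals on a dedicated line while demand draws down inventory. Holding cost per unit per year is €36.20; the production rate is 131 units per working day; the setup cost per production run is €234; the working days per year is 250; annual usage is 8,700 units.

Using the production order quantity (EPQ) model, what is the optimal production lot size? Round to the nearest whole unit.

Daily demand d = 8,700/250 = 34.800; p = 131; 1 − d/p = 0.73435
EPQ = √(2DS / (H(1 − d/p)))
    = √(2 × 8,700 × 234 / (36.2 × 0.73435)) ≈ 391.36

391 units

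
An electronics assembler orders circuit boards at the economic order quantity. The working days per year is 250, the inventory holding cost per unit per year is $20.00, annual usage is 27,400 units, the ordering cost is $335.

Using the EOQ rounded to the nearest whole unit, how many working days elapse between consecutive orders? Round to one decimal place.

8.7 days

Q* = √(2·D·S / H) = √(2·27,400·335 / 20) = √917,900.0 ≈ 958.07 → Q = 958 units
Days between orders = 250 / (D/Q) = 250 / 28.601 ≈ 8.741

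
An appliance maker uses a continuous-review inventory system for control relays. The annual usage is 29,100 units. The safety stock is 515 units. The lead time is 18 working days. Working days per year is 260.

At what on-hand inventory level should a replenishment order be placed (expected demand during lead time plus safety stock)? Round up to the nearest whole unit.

Daily demand d = 29,100 / 260 = 111.923 units/day
Demand during lead time = 111.923 × 18 = 2,014.62
Reorder point = 2,014.62 + 515 = 2,529.62 → round up

2,530 units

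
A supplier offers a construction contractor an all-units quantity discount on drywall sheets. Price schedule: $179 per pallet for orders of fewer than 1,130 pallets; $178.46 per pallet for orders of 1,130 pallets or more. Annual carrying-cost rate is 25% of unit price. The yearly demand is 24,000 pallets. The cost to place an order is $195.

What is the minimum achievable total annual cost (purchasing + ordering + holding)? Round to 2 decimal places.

H₁ = 25%×$179 = $44.7500;  H₂ = 25%×$178.46 = $44.6150
EOQ₁ = √(2×24,000×195/44.7500) = 457.34  (< 1,130, feasible at tier 1)
EOQ₂ = √(2×24,000×195/44.6150) = 458.03  (< 1,130 → use Q = 1,130 at tier-2 price)
TC(tier 1 (EOQ₁), Q≈457.3) = $4,316,466.07
TC(tier 2, Q≈1,130.0) = $4,312,389.07
Minimum at tier 2: $4,312,389.07

$4,312,389.07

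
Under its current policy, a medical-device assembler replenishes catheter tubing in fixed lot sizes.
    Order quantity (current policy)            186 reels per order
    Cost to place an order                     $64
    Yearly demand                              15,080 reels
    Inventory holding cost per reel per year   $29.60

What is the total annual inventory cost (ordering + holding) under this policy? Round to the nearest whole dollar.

$7,942

Orders/yr = 15,080/186 = 81.075; ordering cost = 81.075 × $64 = $5,188.82
Average inventory = 186/2 = 93; holding cost = 93 × $29.6 = $2,752.80
Total = $5,188.82 + $2,752.80 = $7,941.62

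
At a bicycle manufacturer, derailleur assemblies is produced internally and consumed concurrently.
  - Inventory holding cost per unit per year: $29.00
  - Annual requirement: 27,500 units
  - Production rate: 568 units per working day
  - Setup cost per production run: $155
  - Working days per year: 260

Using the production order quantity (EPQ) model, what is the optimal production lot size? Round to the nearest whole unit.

Daily demand d = 27,500/260 = 105.769; p = 568; 1 − d/p = 0.81379
EPQ = √(2DS / (H(1 − d/p)))
    = √(2 × 27,500 × 155 / (29 × 0.81379)) ≈ 601.03

601 units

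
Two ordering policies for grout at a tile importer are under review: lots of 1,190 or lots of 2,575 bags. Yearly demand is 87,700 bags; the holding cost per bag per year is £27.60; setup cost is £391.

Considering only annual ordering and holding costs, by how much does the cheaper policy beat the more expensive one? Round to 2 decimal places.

£3,614.06

For each Q, cost = (D/Q)·S + (Q/2)·H.
TC(1,190) = (87,700/1,190)×391 + (1,190/2)×27.6 = £45,237.71
TC(2,575) = (87,700/2,575)×391 + (2,575/2)×27.6 = £48,851.78
Lots of 1,190 are cheaper by £3,614.06.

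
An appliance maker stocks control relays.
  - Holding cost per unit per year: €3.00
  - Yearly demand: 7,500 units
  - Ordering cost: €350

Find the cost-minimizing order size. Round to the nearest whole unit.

Q* = √(2·D·S / H) = √(2·7,500·350 / 3) = √1,750,000.0 ≈ 1,322.88

1,323 units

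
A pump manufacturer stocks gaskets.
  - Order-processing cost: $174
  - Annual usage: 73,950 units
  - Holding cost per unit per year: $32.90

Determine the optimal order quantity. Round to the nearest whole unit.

884 units

EOQ = √(2DS/H) = √(2 × 73,950 × 174 / 32.9)
    = √(782,206.69) ≈ 884.42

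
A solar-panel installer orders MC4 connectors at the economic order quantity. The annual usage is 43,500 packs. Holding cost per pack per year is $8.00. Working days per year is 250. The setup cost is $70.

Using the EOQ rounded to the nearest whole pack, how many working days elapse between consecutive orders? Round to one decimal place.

5.0 days

Optimal lot size Q* = (2 × 43,500 × $70 / $8)^½ ≈ 872.50 → Q = 872 packs
Cycle time = (working days × Q)/D = (250 × 872) / 43,500 = 5.011 days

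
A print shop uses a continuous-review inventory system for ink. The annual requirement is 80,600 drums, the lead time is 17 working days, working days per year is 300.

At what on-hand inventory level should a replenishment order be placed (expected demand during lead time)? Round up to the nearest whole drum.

4,568 drums

Daily demand d = 80,600 / 300 = 268.667 drums/day
Demand during lead time = 268.667 × 17 = 4,567.33
Reorder point = 4,567.33 → round up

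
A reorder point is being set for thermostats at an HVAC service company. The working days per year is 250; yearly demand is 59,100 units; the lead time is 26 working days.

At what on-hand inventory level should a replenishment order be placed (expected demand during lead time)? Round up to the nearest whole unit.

Daily demand d = 59,100 / 250 = 236.400 units/day
Demand during lead time = 236.400 × 26 = 6,146.40
Reorder point = 6,146.40 → round up

6,147 units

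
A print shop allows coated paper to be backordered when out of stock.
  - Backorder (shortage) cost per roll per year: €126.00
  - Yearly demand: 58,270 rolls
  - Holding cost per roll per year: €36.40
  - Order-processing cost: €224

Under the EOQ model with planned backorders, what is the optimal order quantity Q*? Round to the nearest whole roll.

Q* = √(2DS/H) · √((H + b)/b)
   = √(2 × 58,270 × 224 / 36.4) · √((36.4 + 126) / 126)
   = 846.858 × 1.1353 ≈ 961.43

961 rolls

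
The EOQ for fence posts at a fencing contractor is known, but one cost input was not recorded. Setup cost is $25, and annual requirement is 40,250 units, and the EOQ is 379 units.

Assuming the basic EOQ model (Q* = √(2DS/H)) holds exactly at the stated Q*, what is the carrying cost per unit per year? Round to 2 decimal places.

Since Q* = (2DS/H)^½, squaring gives Q*²·H = 2DS.
H = 2DS / Q² = 2 × 40,250 × 25 / 379² = 14.0106

$14.01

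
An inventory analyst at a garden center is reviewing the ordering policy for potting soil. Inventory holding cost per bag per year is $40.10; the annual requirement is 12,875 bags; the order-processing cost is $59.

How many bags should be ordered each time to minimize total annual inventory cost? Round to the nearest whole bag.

2DS/H = 2·12,875·59/40.1 = 37,886.53
EOQ = √37,886.53 ≈ 194.64

195 bags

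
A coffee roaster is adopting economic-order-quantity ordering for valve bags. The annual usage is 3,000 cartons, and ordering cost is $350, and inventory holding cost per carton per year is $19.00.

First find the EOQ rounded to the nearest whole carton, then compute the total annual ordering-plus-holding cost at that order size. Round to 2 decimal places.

2DS/H = 2·3,000·350/19 = 110,526.32
EOQ = √110,526.32 ≈ 332.45 → Q = 332 cartons
Ordering: D/Q × S = 3,000/332 × $350 = $3,162.65
Holding:  Q/2 × H = 332/2 × $19 = $3,154.00
Total = $3,162.65 + $3,154.00 = $6,316.65

$6,316.65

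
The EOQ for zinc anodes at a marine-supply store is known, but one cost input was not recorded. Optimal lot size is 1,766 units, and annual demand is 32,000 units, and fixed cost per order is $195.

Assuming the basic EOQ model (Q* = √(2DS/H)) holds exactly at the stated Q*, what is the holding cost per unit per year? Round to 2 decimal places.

Since Q* = (2DS/H)^½, squaring gives Q*²·H = 2DS.
H = 2DS / Q² = 2 × 32,000 × 195 / 1,766² = 4.0016

$4.00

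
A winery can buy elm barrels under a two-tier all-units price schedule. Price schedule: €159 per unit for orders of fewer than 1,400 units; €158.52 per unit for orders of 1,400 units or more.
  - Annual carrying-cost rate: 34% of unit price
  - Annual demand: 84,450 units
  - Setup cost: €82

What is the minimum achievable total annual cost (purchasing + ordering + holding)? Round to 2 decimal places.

€13,429,688.12

H₁ = 34%×€159 = €54.0600;  H₂ = 34%×€158.52 = €53.8968
EOQ₁ = √(2×84,450×82/54.0600) = 506.16  (< 1,400, feasible at tier 1)
EOQ₂ = √(2×84,450×82/53.8968) = 506.92  (< 1,400 → use Q = 1,400 at tier-2 price)
TC(tier 1 (EOQ₁), Q≈506.2) = €13,454,912.75
TC(tier 2, Q≈1,400.0) = €13,429,688.12
Minimum at tier 2: €13,429,688.12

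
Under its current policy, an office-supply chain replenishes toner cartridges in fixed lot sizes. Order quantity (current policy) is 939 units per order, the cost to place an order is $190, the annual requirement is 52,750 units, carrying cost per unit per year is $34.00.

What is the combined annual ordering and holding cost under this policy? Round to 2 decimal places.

$26,636.59

Orders/yr = 52,750/939 = 56.177; ordering cost = 56.177 × $190 = $10,673.59
Average inventory = 939/2 = 469.5; holding cost = 469.5 × $34 = $15,963.00
Total = $10,673.59 + $15,963.00 = $26,636.59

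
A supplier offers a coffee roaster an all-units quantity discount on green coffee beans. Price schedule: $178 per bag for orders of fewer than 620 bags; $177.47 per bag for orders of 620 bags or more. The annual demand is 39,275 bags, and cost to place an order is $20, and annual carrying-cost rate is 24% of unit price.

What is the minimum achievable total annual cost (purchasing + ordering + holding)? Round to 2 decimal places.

$6,984,604.95

H₁ = 24%×$178 = $42.7200;  H₂ = 24%×$177.47 = $42.5928
EOQ₁ = √(2×39,275×20/42.7200) = 191.77  (< 620, feasible at tier 1)
EOQ₂ = √(2×39,275×20/42.5928) = 192.05  (< 620 → use Q = 620 at tier-2 price)
TC(tier 1 (EOQ₁), Q≈191.8) = $6,999,142.26
TC(tier 2, Q≈620.0) = $6,984,604.95
Minimum at tier 2: $6,984,604.95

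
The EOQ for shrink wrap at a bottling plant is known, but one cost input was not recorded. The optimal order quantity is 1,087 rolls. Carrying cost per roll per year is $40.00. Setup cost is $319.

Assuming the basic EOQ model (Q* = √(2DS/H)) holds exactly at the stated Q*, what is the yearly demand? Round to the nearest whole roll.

From Q* = √(2DS/H) ⇒ Q*² = 2DS/H.
D = Q²H / (2S) = 1,087² × 40 / (2 × 319) = 74,079.56

74,080 rolls per year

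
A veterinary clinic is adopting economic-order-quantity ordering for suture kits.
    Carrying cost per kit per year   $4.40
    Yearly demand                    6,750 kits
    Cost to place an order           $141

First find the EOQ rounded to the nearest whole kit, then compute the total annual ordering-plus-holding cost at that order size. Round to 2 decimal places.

$2,894.03

Q* = √(2·D·S / H) = √(2·6,750·141 / 4.4) = √432,613.6 ≈ 657.73 → Q = 658 kits
Ordering: D/Q × S = 6,750/658 × $141 = $1,446.43
Holding:  Q/2 × H = 658/2 × $4.4 = $1,447.60
Total = $1,446.43 + $1,447.60 = $2,894.03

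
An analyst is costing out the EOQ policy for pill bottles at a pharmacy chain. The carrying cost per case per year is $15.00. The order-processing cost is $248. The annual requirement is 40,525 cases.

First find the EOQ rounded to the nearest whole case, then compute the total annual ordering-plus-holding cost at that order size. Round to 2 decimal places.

$17,363.93

Q* = √(2·D·S / H) = √(2·40,525·248 / 15) = √1,340,026.7 ≈ 1,157.60 → Q = 1,158 cases
Orders/yr = 40,525/1,158 = 34.996; ordering cost = 34.996 × $248 = $8,678.93
Average inventory = 1,158/2 = 579; holding cost = 579 × $15 = $8,685.00
Total = $8,678.93 + $8,685.00 = $17,363.93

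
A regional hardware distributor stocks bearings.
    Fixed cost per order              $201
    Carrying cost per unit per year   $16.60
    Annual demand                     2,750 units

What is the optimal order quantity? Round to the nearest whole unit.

2DS/H = 2·2,750·201/16.6 = 66,596.39
EOQ = √66,596.39 ≈ 258.06

258 units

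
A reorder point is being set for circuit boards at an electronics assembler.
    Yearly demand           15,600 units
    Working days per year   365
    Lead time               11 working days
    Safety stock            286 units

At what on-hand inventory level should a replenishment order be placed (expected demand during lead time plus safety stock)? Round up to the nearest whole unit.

757 units

Daily demand d = 15,600 / 365 = 42.740 units/day
Demand during lead time = 42.740 × 11 = 470.14
Reorder point = 470.14 + 286 = 756.14 → round up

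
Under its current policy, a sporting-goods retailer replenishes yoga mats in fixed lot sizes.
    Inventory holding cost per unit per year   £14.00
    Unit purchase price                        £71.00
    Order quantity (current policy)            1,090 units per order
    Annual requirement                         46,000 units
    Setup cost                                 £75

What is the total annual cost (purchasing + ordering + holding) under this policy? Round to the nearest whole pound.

Orders/yr = 46,000/1,090 = 42.202; ordering cost = 42.202 × £75 = £3,165.14
Average inventory = 1,090/2 = 545; holding cost = 545 × £14 = £7,630.00
Purchase cost = D·C = 46,000 × 71 = £3,266,000.00
Total = £3,165.14 + £7,630.00 + £3,266,000.00 = £3,276,795.14

£3,276,795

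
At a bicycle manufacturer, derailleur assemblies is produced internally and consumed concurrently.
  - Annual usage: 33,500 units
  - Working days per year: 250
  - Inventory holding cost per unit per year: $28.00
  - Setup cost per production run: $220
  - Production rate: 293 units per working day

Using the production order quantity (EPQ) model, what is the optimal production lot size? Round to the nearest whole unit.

985 units

d = 33,500/250 = 134.0000 units/day;  effective holding cost H(1 − d/p) = 28·(1 − 134.0000/293) = 15.19454
Q* = √(2DS / H_eff) = √(2·33,500·220 / 15.19454) ≈ 984.93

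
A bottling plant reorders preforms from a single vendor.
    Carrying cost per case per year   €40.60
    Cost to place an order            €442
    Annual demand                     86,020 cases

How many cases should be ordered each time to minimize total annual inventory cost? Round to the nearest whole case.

Q* = √(2·D·S / H) = √(2·86,020·442 / 40.6) = √1,872,947.8 ≈ 1,368.56

1,369 cases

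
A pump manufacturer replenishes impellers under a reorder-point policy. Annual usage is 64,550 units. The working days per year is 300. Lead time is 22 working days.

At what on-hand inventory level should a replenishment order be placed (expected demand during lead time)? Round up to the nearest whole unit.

4,734 units

Daily demand d = 64,550 / 300 = 215.167 units/day
Demand during lead time = 215.167 × 22 = 4,733.67
Reorder point = 4,733.67 → round up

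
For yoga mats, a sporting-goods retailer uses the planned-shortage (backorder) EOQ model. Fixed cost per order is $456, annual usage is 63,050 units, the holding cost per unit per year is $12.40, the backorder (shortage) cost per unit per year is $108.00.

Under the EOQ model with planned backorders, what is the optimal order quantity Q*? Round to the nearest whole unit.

Q* = √(2DS/H) · √((H + b)/b)
   = √(2 × 63,050 × 456 / 12.4) · √((12.4 + 108) / 108)
   = 2,153.422 × 1.0558 ≈ 2,273.69

2,274 units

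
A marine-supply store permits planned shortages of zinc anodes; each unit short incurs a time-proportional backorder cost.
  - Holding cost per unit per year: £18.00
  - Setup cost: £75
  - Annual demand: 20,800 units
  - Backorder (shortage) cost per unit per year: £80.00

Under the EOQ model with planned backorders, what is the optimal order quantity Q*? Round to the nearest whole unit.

461 units

Q* = √(2DS/H) · √((H + b)/b)
   = √(2 × 20,800 × 75 / 18) · √((18 + 80) / 80)
   = 416.333 × 1.1068 ≈ 460.80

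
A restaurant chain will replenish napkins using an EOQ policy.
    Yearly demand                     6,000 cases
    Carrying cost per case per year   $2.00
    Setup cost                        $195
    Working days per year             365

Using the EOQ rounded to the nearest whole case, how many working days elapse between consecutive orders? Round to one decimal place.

EOQ = √(2DS/H) = √(2 × 6,000 × 195 / 2)
    = √(1,170,000.00) ≈ 1,081.67 → Q = 1,082 cases
T = Q/D × 365 days = 1,082/6,000 × 365 = 65.822 days

65.8 days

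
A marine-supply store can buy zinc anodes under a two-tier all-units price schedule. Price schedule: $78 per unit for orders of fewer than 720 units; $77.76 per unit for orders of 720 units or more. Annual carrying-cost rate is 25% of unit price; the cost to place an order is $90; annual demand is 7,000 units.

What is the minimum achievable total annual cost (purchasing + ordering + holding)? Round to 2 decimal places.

H₁ = 25%×$78 = $19.5000;  H₂ = 25%×$77.76 = $19.4400
EOQ₁ = √(2×7,000×90/19.5000) = 254.20  (< 720, feasible at tier 1)
EOQ₂ = √(2×7,000×90/19.4400) = 254.59  (< 720 → use Q = 720 at tier-2 price)
TC(tier 1 (EOQ₁), Q≈254.2) = $550,956.81
TC(tier 2, Q≈720.0) = $552,193.40
Minimum at tier 1 (EOQ₁): $550,956.81

$550,956.81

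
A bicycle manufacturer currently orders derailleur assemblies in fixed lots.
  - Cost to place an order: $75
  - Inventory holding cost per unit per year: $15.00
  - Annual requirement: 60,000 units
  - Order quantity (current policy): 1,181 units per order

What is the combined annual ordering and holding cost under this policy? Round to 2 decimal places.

Ordering: D/Q × S = 60,000/1,181 × $75 = $3,810.33
Holding:  Q/2 × H = 1,181/2 × $15 = $8,857.50
Total = $3,810.33 + $8,857.50 = $12,667.83

$12,667.83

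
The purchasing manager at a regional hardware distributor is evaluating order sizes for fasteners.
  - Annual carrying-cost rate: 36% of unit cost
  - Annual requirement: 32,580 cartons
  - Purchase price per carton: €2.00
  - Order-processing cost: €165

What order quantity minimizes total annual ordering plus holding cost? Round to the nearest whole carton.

Holding cost per carton per year: H = 36% × €2 = €0.7200
EOQ = √(2DS/H) = √(2 × 32,580 × 165 / 0.72)
    = √(14,932,500.00) ≈ 3,864.26

3,864 cartons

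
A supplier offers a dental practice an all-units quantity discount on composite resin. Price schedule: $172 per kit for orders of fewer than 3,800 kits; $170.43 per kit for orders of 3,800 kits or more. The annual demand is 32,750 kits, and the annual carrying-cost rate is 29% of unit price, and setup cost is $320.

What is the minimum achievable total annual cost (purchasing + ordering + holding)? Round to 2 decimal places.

$5,665,333.96

H₁ = 29%×$172 = $49.8800;  H₂ = 29%×$170.43 = $49.4247
EOQ₁ = √(2×32,750×320/49.8800) = 648.23  (< 3,800, feasible at tier 1)
EOQ₂ = √(2×32,750×320/49.4247) = 651.21  (< 3,800 → use Q = 3,800 at tier-2 price)
TC(tier 1 (EOQ₁), Q≈648.2) = $5,665,333.96
TC(tier 2, Q≈3,800.0) = $5,678,247.32
Minimum at tier 1 (EOQ₁): $5,665,333.96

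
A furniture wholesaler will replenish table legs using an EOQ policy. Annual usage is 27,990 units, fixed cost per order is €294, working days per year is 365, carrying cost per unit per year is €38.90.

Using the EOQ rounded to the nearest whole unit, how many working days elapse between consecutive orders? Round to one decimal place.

Optimal lot size Q* = (2 × 27,990 × €294 / €38.9)^½ ≈ 650.45 → Q = 650 units
Cycle time = (working days × Q)/D = (365 × 650) / 27,990 = 8.476 days

8.5 days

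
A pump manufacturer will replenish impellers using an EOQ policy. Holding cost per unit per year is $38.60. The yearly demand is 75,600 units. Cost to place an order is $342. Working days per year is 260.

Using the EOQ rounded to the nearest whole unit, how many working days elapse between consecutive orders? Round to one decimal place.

2DS/H = 2·75,600·342/38.6 = 1,339,647.67
EOQ = √1,339,647.67 ≈ 1,157.43 → Q = 1,157 units
Cycle time = (working days × Q)/D = (260 × 1,157) / 75,600 = 3.979 days

4.0 days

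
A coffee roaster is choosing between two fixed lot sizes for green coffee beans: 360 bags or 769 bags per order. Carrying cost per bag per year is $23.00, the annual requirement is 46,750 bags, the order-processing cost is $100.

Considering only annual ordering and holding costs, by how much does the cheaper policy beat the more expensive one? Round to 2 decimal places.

$2,203.29

TC(Q) = (D/Q)S + (Q/2)H
TC(360) = (46,750/360)×100 + (360/2)×23 = $17,126.11
TC(769) = (46,750/769)×100 + (769/2)×23 = $14,922.82
Lots of 769 are cheaper by $2,203.29.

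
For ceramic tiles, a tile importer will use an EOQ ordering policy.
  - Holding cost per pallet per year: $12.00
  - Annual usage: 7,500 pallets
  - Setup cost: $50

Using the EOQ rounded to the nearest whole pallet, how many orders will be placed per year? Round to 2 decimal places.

Q* = √(2·D·S / H) = √(2·7,500·50 / 12) = √62,500.0 ≈ 250.00 → Q = 250
N = D/Q = 7,500/250 ≈ 30.000 orders/yr

30.00 orders per year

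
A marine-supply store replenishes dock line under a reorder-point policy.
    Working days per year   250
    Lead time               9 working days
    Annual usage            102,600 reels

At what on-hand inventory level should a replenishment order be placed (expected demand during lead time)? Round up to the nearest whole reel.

3,694 reels

Daily demand d = 102,600 / 250 = 410.400 reels/day
Demand during lead time = 410.400 × 9 = 3,693.60
Reorder point = 3,693.60 → round up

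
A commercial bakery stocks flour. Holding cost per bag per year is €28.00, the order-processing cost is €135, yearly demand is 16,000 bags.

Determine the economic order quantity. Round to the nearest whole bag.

393 bags

EOQ = √(2DS/H) = √(2 × 16,000 × 135 / 28)
    = √(154,285.71) ≈ 392.79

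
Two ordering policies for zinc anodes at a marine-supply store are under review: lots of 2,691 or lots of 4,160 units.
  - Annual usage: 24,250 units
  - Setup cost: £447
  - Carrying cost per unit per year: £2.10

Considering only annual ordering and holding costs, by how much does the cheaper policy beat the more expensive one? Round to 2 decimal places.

£120.01

For each Q, cost = (D/Q)·S + (Q/2)·H.
TC(2,691) = (24,250/2,691)×447 + (2,691/2)×2.1 = £6,853.70
TC(4,160) = (24,250/4,160)×447 + (4,160/2)×2.1 = £6,973.71
Cheaper: Q = 2,691.  Difference = £120.01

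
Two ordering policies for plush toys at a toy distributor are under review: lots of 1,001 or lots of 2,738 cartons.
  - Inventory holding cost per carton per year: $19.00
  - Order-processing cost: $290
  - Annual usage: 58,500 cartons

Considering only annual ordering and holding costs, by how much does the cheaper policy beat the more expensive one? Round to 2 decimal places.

Annual cost at Q: ordering D·S/Q plus holding Q·H/2.
TC(1,001) = (58,500/1,001)×290 + (1,001/2)×19 = $26,457.55
TC(2,738) = (58,500/2,738)×290 + (2,738/2)×19 = $32,207.13
Lots of 1,001 are cheaper by $5,749.58.

$5,749.58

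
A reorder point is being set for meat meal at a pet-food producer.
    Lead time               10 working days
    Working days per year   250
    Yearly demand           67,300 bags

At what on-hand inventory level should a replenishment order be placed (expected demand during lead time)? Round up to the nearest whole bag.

Daily demand d = 67,300 / 250 = 269.200 bags/day
Demand during lead time = 269.200 × 10 = 2,692.00
Reorder point = 2,692.00 → round up

2,692 bags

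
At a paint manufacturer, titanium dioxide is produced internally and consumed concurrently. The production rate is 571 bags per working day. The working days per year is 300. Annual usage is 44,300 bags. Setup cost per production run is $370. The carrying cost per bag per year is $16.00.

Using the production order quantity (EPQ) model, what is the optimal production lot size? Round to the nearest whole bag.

d = 44,300/300 = 147.6667 bags/day;  effective holding cost H(1 − d/p) = 16·(1 − 147.6667/571) = 11.86223
Q* = √(2DS / H_eff) = √(2·44,300·370 / 11.86223) ≈ 1,662.40

1,662 bags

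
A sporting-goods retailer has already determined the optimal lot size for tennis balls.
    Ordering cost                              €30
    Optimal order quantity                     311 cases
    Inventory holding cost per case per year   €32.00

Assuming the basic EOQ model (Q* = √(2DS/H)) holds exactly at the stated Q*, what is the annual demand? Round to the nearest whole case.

51,585 cases per year

From Q* = √(2DS/H) ⇒ Q*² = 2DS/H.
D = Q²H / (2S) = 311² × 32 / (2 × 30) = 51,584.53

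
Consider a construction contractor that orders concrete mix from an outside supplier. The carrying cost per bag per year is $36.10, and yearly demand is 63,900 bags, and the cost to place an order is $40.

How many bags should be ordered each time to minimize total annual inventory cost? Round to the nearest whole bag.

Optimal lot size Q* = (2 × 63,900 × $40 / $36.1)^½ ≈ 376.31

376 bags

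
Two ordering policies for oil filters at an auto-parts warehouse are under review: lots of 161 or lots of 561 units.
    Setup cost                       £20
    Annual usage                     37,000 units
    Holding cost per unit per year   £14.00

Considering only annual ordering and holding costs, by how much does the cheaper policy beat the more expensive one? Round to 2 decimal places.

Annual cost at Q: ordering D·S/Q plus holding Q·H/2.
TC(161) = (37,000/161)×20 + (161/2)×14 = £5,723.27
TC(561) = (37,000/561)×20 + (561/2)×14 = £5,246.07
Lots of 561 are cheaper by £477.20.

£477.20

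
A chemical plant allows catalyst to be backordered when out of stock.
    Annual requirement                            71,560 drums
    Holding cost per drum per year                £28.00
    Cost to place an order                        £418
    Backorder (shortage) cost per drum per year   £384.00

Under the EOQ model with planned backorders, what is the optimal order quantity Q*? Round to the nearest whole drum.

1,514 drums

Basic EOQ = √(2·71,560·418/28) = 1,461.704
Backorder adjustment √((H+b)/b) = √((28+384)/384) = 1.0358
Q* = 1,461.704 × 1.0358 ≈ 1,514.06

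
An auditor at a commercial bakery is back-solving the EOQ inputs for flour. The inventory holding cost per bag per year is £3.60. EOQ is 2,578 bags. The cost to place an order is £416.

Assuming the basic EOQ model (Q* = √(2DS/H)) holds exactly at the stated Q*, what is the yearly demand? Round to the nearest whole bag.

From Q* = √(2DS/H) ⇒ Q*² = 2DS/H.
D = Q²H / (2S) = 2,578² × 3.6 / (2 × 416) = 28,757.09

28,757 bags per year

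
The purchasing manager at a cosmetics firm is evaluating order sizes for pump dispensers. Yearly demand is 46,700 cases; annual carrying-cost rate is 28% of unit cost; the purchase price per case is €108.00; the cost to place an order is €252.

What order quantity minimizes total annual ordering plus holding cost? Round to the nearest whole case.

Holding cost per case per year: H = 28% × €108 = €30.2400
Q* = √(2·D·S / H) = √(2·46,700·252 / 30.24) = √778,333.3 ≈ 882.23

882 cases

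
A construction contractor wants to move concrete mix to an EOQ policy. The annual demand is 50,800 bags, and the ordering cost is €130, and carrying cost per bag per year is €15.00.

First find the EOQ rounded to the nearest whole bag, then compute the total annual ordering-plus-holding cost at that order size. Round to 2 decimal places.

Q* = √(2·D·S / H) = √(2·50,800·130 / 15) = √880,533.3 ≈ 938.37 → Q = 938 bags
Ordering: D/Q × S = 50,800/938 × €130 = €7,040.51
Holding:  Q/2 × H = 938/2 × €15 = €7,035.00
Total = €7,040.51 + €7,035.00 = €14,075.51

€14,075.51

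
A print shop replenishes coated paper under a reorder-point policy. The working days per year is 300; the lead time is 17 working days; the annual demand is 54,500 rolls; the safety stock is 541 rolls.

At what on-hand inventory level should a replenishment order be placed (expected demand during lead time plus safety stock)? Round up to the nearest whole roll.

3,630 rolls

Daily demand d = 54,500 / 300 = 181.667 rolls/day
Demand during lead time = 181.667 × 17 = 3,088.33
Reorder point = 3,088.33 + 541 = 3,629.33 → round up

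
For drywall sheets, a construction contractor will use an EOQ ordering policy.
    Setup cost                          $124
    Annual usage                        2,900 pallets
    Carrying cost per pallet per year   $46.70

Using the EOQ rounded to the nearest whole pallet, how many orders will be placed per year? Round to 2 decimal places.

Optimal lot size Q* = (2 × 2,900 × $124 / $46.7)^½ ≈ 124.10 → Q = 124
N = D/Q = 2,900/124 ≈ 23.387 orders/yr

23.39 orders per year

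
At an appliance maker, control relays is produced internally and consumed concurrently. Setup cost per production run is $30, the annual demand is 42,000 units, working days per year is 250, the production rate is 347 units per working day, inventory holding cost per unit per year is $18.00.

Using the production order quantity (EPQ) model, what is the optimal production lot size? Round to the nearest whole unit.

Daily demand d = 42,000/250 = 168.000; p = 347; 1 − d/p = 0.51585
EPQ = √(2DS / (H(1 − d/p)))
    = √(2 × 42,000 × 30 / (18 × 0.51585)) ≈ 520.96

521 units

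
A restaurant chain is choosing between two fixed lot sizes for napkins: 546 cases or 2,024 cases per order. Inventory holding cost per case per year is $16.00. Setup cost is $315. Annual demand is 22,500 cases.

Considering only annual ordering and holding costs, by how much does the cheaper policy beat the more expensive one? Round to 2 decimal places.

For each Q, cost = (D/Q)·S + (Q/2)·H.
TC(546) = (22,500/546)×315 + (546/2)×16 = $17,348.77
TC(2,024) = (22,500/2,024)×315 + (2,024/2)×16 = $19,693.73
Lots of 546 are cheaper by $2,344.96.

$2,344.96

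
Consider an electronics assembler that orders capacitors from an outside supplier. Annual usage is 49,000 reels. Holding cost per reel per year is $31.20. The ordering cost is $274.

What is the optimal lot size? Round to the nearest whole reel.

928 reels

Optimal lot size Q* = (2 × 49,000 × $274 / $31.2)^½ ≈ 927.71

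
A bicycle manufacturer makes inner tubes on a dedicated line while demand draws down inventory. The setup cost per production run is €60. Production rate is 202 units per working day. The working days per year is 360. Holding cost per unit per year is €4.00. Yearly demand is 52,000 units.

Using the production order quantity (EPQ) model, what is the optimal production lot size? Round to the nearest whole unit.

2,340 units

Daily demand d = 52,000/360 = 144.444; p = 202; 1 − d/p = 0.28493
EPQ = √(2DS / (H(1 − d/p)))
    = √(2 × 52,000 × 60 / (4 × 0.28493)) ≈ 2,339.88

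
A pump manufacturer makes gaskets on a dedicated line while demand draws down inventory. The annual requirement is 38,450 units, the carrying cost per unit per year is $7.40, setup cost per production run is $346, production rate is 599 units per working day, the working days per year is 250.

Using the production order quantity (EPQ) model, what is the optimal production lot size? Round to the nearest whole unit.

Daily demand d = 38,450/250 = 153.800; p = 599; 1 − d/p = 0.74324
EPQ = √(2DS / (H(1 − d/p)))
    = √(2 × 38,450 × 346 / (7.4 × 0.74324)) ≈ 2,199.49

2,199 units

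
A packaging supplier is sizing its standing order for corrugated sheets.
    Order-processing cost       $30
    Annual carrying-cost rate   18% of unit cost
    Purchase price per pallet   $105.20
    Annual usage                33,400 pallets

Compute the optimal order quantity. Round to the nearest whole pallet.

325 pallets

Carrying cost H = $105.2 × 18% = $18.9360/pallet/yr
Q* = √(2·D·S / H) = √(2·33,400·30 / 18.936) = √105,830.2 ≈ 325.32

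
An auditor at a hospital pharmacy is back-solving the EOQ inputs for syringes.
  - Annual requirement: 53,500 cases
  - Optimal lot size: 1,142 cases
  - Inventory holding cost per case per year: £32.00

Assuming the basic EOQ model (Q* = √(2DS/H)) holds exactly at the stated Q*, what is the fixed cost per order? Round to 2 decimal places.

£390.03

Since Q* = (2DS/H)^½, squaring gives Q*²·H = 2DS.
S = Q²H / (2D) = 1,142² × 32 / (2 × 53,500) = 390.0304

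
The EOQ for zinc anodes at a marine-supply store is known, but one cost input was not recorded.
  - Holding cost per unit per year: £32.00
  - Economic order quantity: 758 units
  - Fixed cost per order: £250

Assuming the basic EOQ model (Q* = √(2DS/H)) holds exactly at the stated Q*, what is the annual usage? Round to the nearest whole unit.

Since Q* = (2DS/H)^½, squaring gives Q*²·H = 2DS.
D = Q²H / (2S) = 758² × 32 / (2 × 250) = 36,772.10

36,772 units per year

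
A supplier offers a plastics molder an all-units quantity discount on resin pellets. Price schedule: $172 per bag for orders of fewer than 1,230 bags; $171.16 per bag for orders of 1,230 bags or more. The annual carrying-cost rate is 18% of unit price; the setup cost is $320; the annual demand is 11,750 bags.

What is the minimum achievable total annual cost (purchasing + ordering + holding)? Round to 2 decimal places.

$2,033,134.32

H₁ = 18%×$172 = $30.9600;  H₂ = 18%×$171.16 = $30.8088
EOQ₁ = √(2×11,750×320/30.9600) = 492.84  (< 1,230, feasible at tier 1)
EOQ₂ = √(2×11,750×320/30.8088) = 494.05  (< 1,230 → use Q = 1,230 at tier-2 price)
TC(tier 1 (EOQ₁), Q≈492.8) = $2,036,258.41
TC(tier 2, Q≈1,230.0) = $2,033,134.32
Minimum at tier 2: $2,033,134.32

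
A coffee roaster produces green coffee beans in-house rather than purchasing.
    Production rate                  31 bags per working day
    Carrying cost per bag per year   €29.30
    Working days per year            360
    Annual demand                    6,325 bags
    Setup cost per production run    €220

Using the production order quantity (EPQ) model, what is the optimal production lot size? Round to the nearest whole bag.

468 bags

d = 6,325/360 = 17.5694 bags/day;  effective holding cost H(1 − d/p) = 29.3·(1 − 17.5694/31) = 12.69404
Q* = √(2DS / H_eff) = √(2·6,325·220 / 12.69404) ≈ 468.23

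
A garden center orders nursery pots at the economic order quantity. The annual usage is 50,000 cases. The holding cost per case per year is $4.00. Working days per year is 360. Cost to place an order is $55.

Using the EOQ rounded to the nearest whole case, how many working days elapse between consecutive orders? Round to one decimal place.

8.4 days

Q* = √(2·D·S / H) = √(2·50,000·55 / 4) = √1,375,000.0 ≈ 1,172.60 → Q = 1,173 cases
Days between orders = 360 / (D/Q) = 360 / 42.626 ≈ 8.446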